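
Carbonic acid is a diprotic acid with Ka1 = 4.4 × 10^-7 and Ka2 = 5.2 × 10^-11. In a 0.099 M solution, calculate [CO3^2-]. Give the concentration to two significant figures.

5.2 × 10^-11 M

First ionization gives [H+] ≈ [HCO3-] = 2.09 × 10^-4 M.
Second step: Ka2 = [H+][CO3^2-]/[HCO3-] ≈ [CO3^2-] (since [H+] ≈ [HCO3-]).
So [CO3^2-] ≈ Ka2.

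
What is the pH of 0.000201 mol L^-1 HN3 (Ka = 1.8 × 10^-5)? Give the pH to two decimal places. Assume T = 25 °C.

HN3 ⇌ N3- + H+
From the ICE table, Ka = [H+]²/(0.000201 − [H+]) = 1.8 × 10^-5.
[H+] is not negligible relative to C₀; solve [H+]² + 1.8e-05·[H+] − 3.62e-09 = 0.
[H+] = [−1.8e-05 + √(1.8e-05² + 1.45e-08)]/2 = 5.18 × 10^-5 M
pH = −log[H+] = −log(5.18 × 10^-5) = 4.29

pH = 4.29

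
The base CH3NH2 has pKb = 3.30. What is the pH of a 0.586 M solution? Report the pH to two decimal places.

pH = 12.23

CH3NH2 + H2O ⇌ CH3NH3+ + OH-
Kb = 10^(−3.30) = 5.01 × 10^-4
From the ICE table, Kb = x²/(0.586 − x) = 5.01 × 10^-4.
Since Kb ≪ C₀, x ≈ √(Kb·C₀) = 1.71 × 10^-2 M.
pOH = 1.77, so pH = 14.00 − pOH = 12.23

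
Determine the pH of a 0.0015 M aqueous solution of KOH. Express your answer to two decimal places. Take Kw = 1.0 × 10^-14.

pH = 11.18

KOH is a strong base; [OH-] = 0.0015 M.
pOH = -log(0.0015) = 2.82
pH = 14.00 - 2.82 = 11.18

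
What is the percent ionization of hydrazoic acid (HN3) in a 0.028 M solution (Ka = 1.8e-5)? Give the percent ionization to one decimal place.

HN3 ⇌ N3- + H+; let x = [H+] at equilibrium.
x ≈ √(Ka·C₀) = √(1.8 × 10^-5 × 0.028) = 7.10 × 10^-4 M
Fraction ionized = 7.10 × 10^-4 / 0.028 = 0.0254 → 2.5%

2.5%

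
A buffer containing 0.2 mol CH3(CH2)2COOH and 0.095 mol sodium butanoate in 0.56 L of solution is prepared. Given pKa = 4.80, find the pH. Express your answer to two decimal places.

Using pH = pKa + log([base]/[acid]) with [base]/[acid] = 0.095/0.2:
pH = 4.80 + (-0.323) = 4.48

pH = 4.48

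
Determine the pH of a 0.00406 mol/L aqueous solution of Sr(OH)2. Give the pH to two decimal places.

Sr(OH)2 is a strong base (each formula unit releases 2 OH-); [OH-] = 0.00812 M.
pOH = -log(0.00812) = 2.09
pH = 14.00 - 2.09 = 11.91

pH = 11.91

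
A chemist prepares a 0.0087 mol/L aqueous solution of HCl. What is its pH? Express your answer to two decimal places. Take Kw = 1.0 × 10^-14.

HCl is a strong acid and dissociates completely, so [H+] = 0.0087 M.
pH = -log(0.0087) = 2.06

pH = 2.06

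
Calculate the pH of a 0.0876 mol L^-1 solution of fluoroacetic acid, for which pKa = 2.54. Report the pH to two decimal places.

FCH2COOH ⇌ FCH2COO- + H+
Ka = 10^(−2.54) = 2.88 × 10^-3
From the ICE table, Ka = x²/(0.0876 − x) = 2.88 × 10^-3.
The 5% rule fails; solving x² + Ka·x − Ka·C₀ = 0 exactly:
x = (−Ka + √(Ka² + 4·Ka·C₀))/2 = 1.45 × 10^-2 M
pH = −log[H+] = −log(1.45 × 10^-2) = 1.84

pH = 1.84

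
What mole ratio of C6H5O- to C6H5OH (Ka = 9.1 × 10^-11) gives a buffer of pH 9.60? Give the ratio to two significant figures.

ratio = 0.36

pKa = -log(9.1 × 10^-11) = 10.041
pH = pKa + log(r) ⇒ log(r) = 9.60 − 10.041 = -0.441
r = [C6H5O-]/[C6H5OH] = 10^(-0.441) = 0.362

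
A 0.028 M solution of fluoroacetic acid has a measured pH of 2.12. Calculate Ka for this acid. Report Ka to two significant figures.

Ka = 2.8 × 10^-3

[H+] = 10^(-2.12) = 7.59 × 10^-3 M
At equilibrium [HA] = 0.028 − 7.59 × 10^-3 = 2.04 × 10^-2 M
Ka = [H+][A-]/[HA] = (7.59 × 10^-3)² / 2.04 × 10^-2 = 2.8 × 10^-3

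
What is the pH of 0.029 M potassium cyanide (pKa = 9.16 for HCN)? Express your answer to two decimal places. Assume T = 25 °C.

CN- is the conjugate base of the weak acid HCN.
Ka = 10^(−9.16) = 6.92 × 10^-10
Kb = Kw/Ka = 1.0×10^-14 / 6.92 × 10^-10 = 1.45 × 10^-5
From the ICE table, Kb = [OH-]²/(0.029 − [OH-]) = 1.45 × 10^-5.
Neglecting [OH-] in the denominator: [OH-] = √(1.45 × 10^-5 × 0.029) = 6.48 × 10^-4 M
pOH = 3.19, so pH = 14.00 − pOH = 10.81

pH = 10.81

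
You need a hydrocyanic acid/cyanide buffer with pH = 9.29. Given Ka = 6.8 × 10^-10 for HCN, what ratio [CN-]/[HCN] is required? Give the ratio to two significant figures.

pKa = -log(6.8 × 10^-10) = 9.167
pH = pKa + log(r) ⇒ log(r) = 9.29 − 9.167 = +0.123
r = [CN-]/[HCN] = 10^(+0.123) = 1.33

ratio = 1.3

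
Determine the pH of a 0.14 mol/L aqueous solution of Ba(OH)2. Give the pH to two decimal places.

Ba(OH)2 is a strong base (each formula unit releases 2 OH-); [OH-] = 0.28 M.
pOH = -log(0.28) = 0.55
pH = 14.00 - 0.55 = 13.45

pH = 13.45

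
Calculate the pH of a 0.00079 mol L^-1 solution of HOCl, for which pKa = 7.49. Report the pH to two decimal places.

HOCl ⇌ OCl- + H+
Ka = 10^(−7.49) = 3.24 × 10^-8
From the ICE table, Ka = [H+]²/(0.00079 − [H+]) = 3.24 × 10^-8.
Neglecting [H+] in the denominator: [H+] = √(3.24 × 10^-8 × 0.00079) = 5.06 × 10^-6 M
([H+]/C₀ = 0.64% < 5%, so the approximation holds.)
pH = −log(5.06 × 10^-6) = 5.30

pH = 5.30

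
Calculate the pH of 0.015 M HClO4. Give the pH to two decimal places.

pH = 1.82

HClO4 is a strong acid and dissociates completely, so [H+] = 0.015 M.
pH = -log(0.015) = 1.82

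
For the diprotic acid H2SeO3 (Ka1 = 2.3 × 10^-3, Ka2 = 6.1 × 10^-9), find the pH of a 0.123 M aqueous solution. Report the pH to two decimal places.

pH = 1.80

Ka1 ≫ Ka2, so treat the first dissociation as the only significant source of H+.
Ka1 = x²/(0.123 − x) = 2.3 × 10^-3
Solving the quadratic: x = (−Ka1 + √(Ka1² + 4·Ka1·C₀))/2 = 1.57 × 10^-2 M
pH = −log(1.57 × 10^-2) = 1.80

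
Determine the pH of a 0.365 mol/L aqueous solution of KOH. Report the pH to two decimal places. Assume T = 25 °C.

pH = 13.56

KOH is a strong base; [OH-] = 0.365 M.
pOH = -log(0.365) = 0.44
pH = 14.00 - 0.44 = 13.56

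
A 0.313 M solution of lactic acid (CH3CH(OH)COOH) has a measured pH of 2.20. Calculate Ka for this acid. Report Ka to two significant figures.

Ka = 1.3 × 10^-4

[H+] = 10^(-2.20) = 6.31 × 10^-3 M
At equilibrium [HA] = 0.313 − 6.31 × 10^-3 = 3.07 × 10^-1 M
Ka = [H+][A-]/[HA] = (6.31 × 10^-3)² / 3.07 × 10^-1 = 1.3 × 10^-4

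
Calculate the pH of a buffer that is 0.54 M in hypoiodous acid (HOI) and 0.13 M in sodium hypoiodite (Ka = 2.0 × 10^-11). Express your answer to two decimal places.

pH = 10.08

pKa = −log(2.0 × 10^-11) = 10.699
Using pH = pKa + log([base]/[acid]) with [base]/[acid] = 0.13/0.54:
pH = 10.699 + (-0.618) = 10.08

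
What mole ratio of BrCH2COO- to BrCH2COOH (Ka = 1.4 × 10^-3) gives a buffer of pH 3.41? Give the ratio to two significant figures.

ratio = 3.6

pKa = -log(1.4 × 10^-3) = 2.854
pH = pKa + log(r) ⇒ log(r) = 3.41 − 2.854 = +0.556
r = [BrCH2COO-]/[BrCH2COOH] = 10^(+0.556) = 3.6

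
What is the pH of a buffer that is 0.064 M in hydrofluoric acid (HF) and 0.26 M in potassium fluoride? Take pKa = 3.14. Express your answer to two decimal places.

pH = 3.75

Henderson–Hasselbalch: pH = pKa + log([F-]/[HF]) = 3.14 + log(0.26/0.064)
pH = 3.14 + (+0.609) = 3.75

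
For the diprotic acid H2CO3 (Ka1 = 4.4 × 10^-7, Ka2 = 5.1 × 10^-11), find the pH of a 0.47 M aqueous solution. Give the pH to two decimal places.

pH = 3.34

Ka1 ≫ Ka2, so treat the first dissociation as the only significant source of H+.
Ka1 = x²/(0.47 − x) = 4.4 × 10^-7
x ≈ √(4.4 × 10^-7 × 0.47) = 4.55 × 10^-4 M
pH = −log(4.55 × 10^-4) = 3.34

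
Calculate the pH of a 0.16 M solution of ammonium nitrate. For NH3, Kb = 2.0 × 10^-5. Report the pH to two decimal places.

NH4+ is the conjugate acid of the weak base NH3.
Ka = Kw/Kb = 1.0×10^-14 / 2.0 × 10^-5 = 5.00 × 10^-10
From the ICE table, Ka = x²/(0.16 − x) = 5.00 × 10^-10.
Since Ka ≪ C₀, x ≈ √(Ka·C₀) = 8.94 × 10^-6 M.
(x/C₀ = 0.0056% < 5%, so the approximation holds.)
pH = −log[H+] = −log(8.94 × 10^-6) = 5.05

pH = 5.05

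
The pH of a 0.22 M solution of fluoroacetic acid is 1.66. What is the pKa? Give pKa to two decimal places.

pKa = 2.62

[H+] = 10^(-1.66) = 2.19 × 10^-2 M
At equilibrium [HA] = 0.22 − 2.19 × 10^-2 = 1.98 × 10^-1 M
Ka = [H+][A-]/[HA] = (2.19 × 10^-2)² / 1.98 × 10^-1 = 2.42 × 10^-3
pKa = -log(2.42 × 10^-3) = 2.62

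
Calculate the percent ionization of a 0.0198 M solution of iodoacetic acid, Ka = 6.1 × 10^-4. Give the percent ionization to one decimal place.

16.1%

ICH2COOH ⇌ ICH2COO- + H+; let x = [H+] at equilibrium.
Ka = x²/(C₀ − x); solving the quadratic gives x = 3.18 × 10^-3 M.
Fraction ionized = 3.18 × 10^-3 / 0.0198 = 0.1606 → 16.1%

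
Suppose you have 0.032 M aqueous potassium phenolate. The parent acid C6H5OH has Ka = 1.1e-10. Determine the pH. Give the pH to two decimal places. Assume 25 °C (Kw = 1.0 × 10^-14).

pH = 11.22

C6H5O- is the conjugate base of the weak acid C6H5OH.
Kb = Kw/Ka = 1.0×10^-14 / 1.1 × 10^-10 = 9.09 × 10^-5
Kb = x²/(0.032 − x) = 9.09 × 10^-5
The 5% rule fails; solving x² + Kb·x − Kb·C₀ = 0 exactly:
x = [−9.09e-05 + √(9.09e-05² + 1.16e-05)]/2 = 1.66 × 10^-3 M
pOH = 2.78, so pH = 14.00 − pOH = 11.22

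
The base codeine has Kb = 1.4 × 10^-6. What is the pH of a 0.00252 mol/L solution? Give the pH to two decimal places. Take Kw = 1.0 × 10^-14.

pH = 9.77

C18H21NO3 + H2O ⇌ C18H22NO3+ + OH-
Let x = [OH-] at equilibrium. Kb = x²/(0.00252 − x).
Since Kb ≪ C₀, x ≈ √(Kb·C₀) = 5.94 × 10^-5 M.
pOH = 4.23, so pH = 14.00 − pOH = 9.77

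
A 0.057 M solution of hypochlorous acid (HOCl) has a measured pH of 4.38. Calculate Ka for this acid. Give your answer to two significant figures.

[H+] = 10^(-4.38) = 4.17 × 10^-5 M
At equilibrium [HA] = 0.057 − 4.17 × 10^-5 = 5.70 × 10^-2 M
Ka = [H+][A-]/[HA] = (4.17 × 10^-5)² / 5.70 × 10^-2 = 3.1 × 10^-8

Ka = 3.1 × 10^-8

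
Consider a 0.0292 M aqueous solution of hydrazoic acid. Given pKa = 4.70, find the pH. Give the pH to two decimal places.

pH = 3.12

HN3 ⇌ N3- + H+
Ka = 10^(−4.70) = 2.00 × 10^-5
From the ICE table, Ka = x²/(0.0292 − x) = 2.00 × 10^-5.
Assume x ≪ 0.0292: x ≈ √(2.00 × 10^-5 × 0.0292) = 7.64 × 10^-4 M
(x/C₀ = 2.6% < 5%, so the approximation holds.)
pH = −log[H+] = −log(7.64 × 10^-4) = 3.12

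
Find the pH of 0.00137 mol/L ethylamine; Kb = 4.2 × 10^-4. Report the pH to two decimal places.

C2H5NH2 + H2O ⇌ C2H5NH3+ + OH-
Kb = [OH-]²/(0.00137 − [OH-]) = 4.2 × 10^-4
[OH-] is not negligible relative to C₀; solve [OH-]² + 0.00042·[OH-] − 5.75e-07 = 0.
[OH-] = (−Kb + √(Kb² + 4·Kb·C₀))/2 = 5.77 × 10^-4 M
pOH = −log(5.77 × 10^-4) = 3.24; pH = 14.00 − 3.24 = 10.76

pH = 10.76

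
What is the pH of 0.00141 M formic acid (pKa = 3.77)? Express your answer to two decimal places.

HCOOH ⇌ HCOO- + H+
Ka = 10^(−3.77) = 1.70 × 10^-4
Let x = [H+] at equilibrium. Ka = x²/(0.00141 − x).
Here C₀/Ka ≈ 8.29, so the small-x approximation fails. Use the quadratic:
x = (−Ka + √(Ka² + 4·Ka·C₀))/2 = 4.12 × 10^-4 M
pH = −log(4.12 × 10^-4) = 3.39

pH = 3.39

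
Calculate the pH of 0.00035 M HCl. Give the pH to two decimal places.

pH = 3.46

HCl is a strong acid and dissociates completely, so [H+] = 0.00035 M.
pH = -log(0.00035) = 3.46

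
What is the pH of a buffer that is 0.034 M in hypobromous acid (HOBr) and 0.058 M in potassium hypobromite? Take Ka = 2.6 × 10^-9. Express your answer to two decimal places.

pH = 8.82

pKa = −log(2.6 × 10^-9) = 8.585
Henderson–Hasselbalch: pH = pKa + log([OBr-]/[HOBr]) = 8.585 + log(0.058/0.034)
pH = 8.585 + (+0.232) = 8.82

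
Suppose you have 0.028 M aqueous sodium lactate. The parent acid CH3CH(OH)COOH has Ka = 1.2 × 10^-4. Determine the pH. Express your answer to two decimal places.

pH = 8.18

CH3CH(OH)COO- is the conjugate base of the weak acid CH3CH(OH)COOH.
Kb = Kw/Ka = 1.0×10^-14 / 1.2 × 10^-4 = 8.33 × 10^-11
Kb = x²/(0.028 − x) = 8.33 × 10^-11
Assume x ≪ 0.028: x ≈ √(8.33 × 10^-11 × 0.028) = 1.53 × 10^-6 M
pOH = −log(1.53 × 10^-6) = 5.82; pH = 14.00 − 5.82 = 8.18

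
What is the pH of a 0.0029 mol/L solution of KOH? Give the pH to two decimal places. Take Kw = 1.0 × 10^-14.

KOH is a strong base; [OH-] = 0.0029 M.
pOH = -log(0.0029) = 2.54
pH = 14.00 - 2.54 = 11.46

pH = 11.46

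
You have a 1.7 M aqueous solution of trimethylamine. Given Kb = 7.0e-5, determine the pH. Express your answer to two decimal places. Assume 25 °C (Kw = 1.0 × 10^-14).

(CH3)3N + H2O ⇌ (CH3)3NH+ + OH-
From the ICE table, Kb = [OH-]²/(1.7 − [OH-]) = 7.0 × 10^-5.
Assume [OH-] ≪ 1.7: [OH-] ≈ √(7.0 × 10^-5 × 1.7) = 1.09 × 10^-2 M
([OH-]/C₀ = 0.64% < 5%, so the approximation holds.)
pOH = −log(1.09 × 10^-2) = 1.96; pH = 14.00 − 1.96 = 12.04

pH = 12.04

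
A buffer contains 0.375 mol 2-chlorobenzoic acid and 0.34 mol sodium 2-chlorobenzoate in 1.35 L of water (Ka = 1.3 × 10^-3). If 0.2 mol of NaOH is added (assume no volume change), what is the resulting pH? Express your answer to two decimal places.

OH- converts ClC6H4COOH to ClC6H4COO-: ClC6H4COOH → 0.175 mol, ClC6H4COO- → 0.54 mol.
pKa = −log(1.3 × 10^-3) = 2.886
pH = pKa + log([A⁻]/[HA]) = 2.886 + log(0.54/0.175) = 2.886 +0.489

pH = 3.38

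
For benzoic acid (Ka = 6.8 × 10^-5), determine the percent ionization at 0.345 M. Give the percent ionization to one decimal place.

1.4%

C6H5COOH ⇌ C6H5COO- + H+; let x = [H+] at equilibrium.
x ≈ √(Ka·C₀) = √(6.8 × 10^-5 × 0.345) = 4.84 × 10^-3 M
% ionization = x/C₀ × 100% = 4.84 × 10^-3/0.345 × 100% = 1.4%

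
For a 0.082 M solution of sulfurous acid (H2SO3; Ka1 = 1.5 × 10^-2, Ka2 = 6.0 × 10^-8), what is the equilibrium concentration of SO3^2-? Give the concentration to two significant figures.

First ionization gives [H+] ≈ [HSO3-] = 2.84 × 10^-2 M.
Second step: Ka2 = [H+][SO3^2-]/[HSO3-] ≈ [SO3^2-] (since [H+] ≈ [HSO3-]).
So [SO3^2-] ≈ Ka2.

6.0 × 10^-8 M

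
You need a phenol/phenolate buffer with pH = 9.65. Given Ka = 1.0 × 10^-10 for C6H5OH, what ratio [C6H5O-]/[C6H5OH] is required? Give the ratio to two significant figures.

pKa = -log(1.0 × 10^-10) = 10.000
pH = pKa + log(r) ⇒ log(r) = 9.65 − 10.000 = -0.350
r = [C6H5O-]/[C6H5OH] = 10^(-0.350) = 0.447

ratio = 0.45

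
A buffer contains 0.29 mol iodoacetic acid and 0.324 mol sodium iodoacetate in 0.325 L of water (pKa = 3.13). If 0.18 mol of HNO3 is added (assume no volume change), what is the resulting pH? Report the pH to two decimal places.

After neutralization: n(ICH2COOH) = 0.47 mol, n(ICH2COO-) = 0.144 mol.
Henderson–Hasselbalch with mole ratio 0.144/0.47: pH = 3.13 + (-0.514)

pH = 2.62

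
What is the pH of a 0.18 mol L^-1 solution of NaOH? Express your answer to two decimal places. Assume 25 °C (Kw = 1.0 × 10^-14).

NaOH is a strong base; [OH-] = 0.18 M.
pOH = -log(0.18) = 0.74
pH = 14.00 - 0.74 = 13.26

pH = 13.26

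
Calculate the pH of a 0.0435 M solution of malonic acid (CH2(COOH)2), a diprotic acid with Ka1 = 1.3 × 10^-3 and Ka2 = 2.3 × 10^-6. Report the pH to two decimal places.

Ka1 ≫ Ka2, so treat the first dissociation as the only significant source of H+.
Ka1 = x²/(0.0435 − x) = 1.3 × 10^-3
Solving the quadratic: x = (−Ka1 + √(Ka1² + 4·Ka1·C₀))/2 = 6.90 × 10^-3 M
pH = −log(6.90 × 10^-3) = 2.16

pH = 2.16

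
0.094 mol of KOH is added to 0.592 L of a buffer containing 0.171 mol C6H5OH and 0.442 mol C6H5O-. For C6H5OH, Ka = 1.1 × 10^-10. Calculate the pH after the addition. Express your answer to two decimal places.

pH = 10.80

After neutralization: n(C6H5OH) = 0.077 mol, n(C6H5O-) = 0.536 mol.
pKa = −log(1.1 × 10^-10) = 9.959
pH = pKa + log(n_C6H5O-/n_C6H5OH) = 9.959 + log(0.536/0.077) = 9.959 + (+0.843)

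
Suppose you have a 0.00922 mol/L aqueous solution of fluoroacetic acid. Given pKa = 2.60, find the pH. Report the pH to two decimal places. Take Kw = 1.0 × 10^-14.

FCH2COOH ⇌ FCH2COO- + H+
Ka = 10^(−2.60) = 2.51 × 10^-3
Ka = x²/(0.00922 − x) = 2.51 × 10^-3
Here C₀/Ka ≈ 3.67, so the small-x approximation fails. Use the quadratic:
x = (−Ka + √(Ka² + 4·Ka·C₀))/2 = 3.72 × 10^-3 M
pH = −log[H+] = −log(3.72 × 10^-3) = 2.43

pH = 2.43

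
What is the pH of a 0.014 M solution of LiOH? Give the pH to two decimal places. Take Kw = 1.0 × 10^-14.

pH = 12.15

LiOH is a strong base; [OH-] = 0.014 M.
pOH = -log(0.014) = 1.85
pH = 14.00 - 1.85 = 12.15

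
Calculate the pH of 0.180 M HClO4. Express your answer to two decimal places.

HClO4 is a strong acid and dissociates completely, so [H+] = 0.180 M.
pH = -log(0.18) = 0.74

pH = 0.74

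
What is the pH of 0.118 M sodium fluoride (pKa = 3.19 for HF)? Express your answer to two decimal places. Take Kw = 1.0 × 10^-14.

F- is the conjugate base of the weak acid HF.
Ka = 10^(−3.19) = 6.46 × 10^-4
Kb = Kw/Ka = 1.0×10^-14 / 6.46 × 10^-4 = 1.55 × 10^-11
Kb = [OH-]²/(0.118 − [OH-]) = 1.55 × 10^-11
Since Kb ≪ C₀, [OH-] ≈ √(Kb·C₀) = 1.35 × 10^-6 M.
pOH = −log(1.35 × 10^-6) = 5.87; pH = 14.00 − 5.87 = 8.13

pH = 8.13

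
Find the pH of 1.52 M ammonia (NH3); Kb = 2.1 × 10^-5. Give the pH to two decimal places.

pH = 11.75

NH3 + H2O ⇌ NH4+ + OH-
Kb = [OH-]²/(1.52 − [OH-]) = 2.1 × 10^-5
Assume [OH-] ≪ 1.52: [OH-] ≈ √(2.1 × 10^-5 × 1.52) = 5.65 × 10^-3 M
Check: 0.37% ionized — well under 5%, approximation valid.
pOH = −log(5.65 × 10^-3) = 2.25; pH = 14.00 − 2.25 = 11.75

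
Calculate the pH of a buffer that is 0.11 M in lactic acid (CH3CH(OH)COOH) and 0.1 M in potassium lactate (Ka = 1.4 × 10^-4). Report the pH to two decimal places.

pKa = −log(1.4 × 10^-4) = 3.854
Using pH = pKa + log([base]/[acid]) with [base]/[acid] = 0.1/0.11:
pH = 3.854 + (-0.041) = 3.81

pH = 3.81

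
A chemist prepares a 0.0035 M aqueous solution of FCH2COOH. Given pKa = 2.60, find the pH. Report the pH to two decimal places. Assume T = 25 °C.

FCH2COOH ⇌ FCH2COO- + H+
Ka = 10^(−2.60) = 2.51 × 10^-3
From the ICE table, Ka = [H+]²/(0.0035 − [H+]) = 2.51 × 10^-3.
[H+] is not negligible relative to C₀; solve [H+]² + 0.00251·[H+] − 8.78e-06 = 0.
[H+] = [−0.00251 + √(0.00251² + 3.51e-05)]/2 = 1.96 × 10^-3 M
pH = −log[H+] = −log(1.96 × 10^-3) = 2.71

pH = 2.71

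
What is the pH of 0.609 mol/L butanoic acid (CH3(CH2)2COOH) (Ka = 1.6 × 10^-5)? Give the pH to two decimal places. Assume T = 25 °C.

CH3(CH2)2COOH ⇌ CH3(CH2)2COO- + H+
Ka = x²/(0.609 − x) = 1.6 × 10^-5
Since Ka ≪ C₀, x ≈ √(Ka·C₀) = 3.12 × 10^-3 M.
(x/C₀ = 0.51% < 5%, so the approximation holds.)
pH = −log(3.12 × 10^-3) = 2.51

pH = 2.51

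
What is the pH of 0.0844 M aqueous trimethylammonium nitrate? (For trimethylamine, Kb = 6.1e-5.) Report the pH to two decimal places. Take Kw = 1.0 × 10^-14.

pH = 5.43

(CH3)3NH+ is the conjugate acid of the weak base (CH3)3N.
Ka = Kw/Kb = 1.0×10^-14 / 6.1 × 10^-5 = 1.64 × 10^-10
Ka = [H+]²/(0.0844 − [H+]) = 1.64 × 10^-10
Since Ka ≪ C₀, [H+] ≈ √(Ka·C₀) = 3.72 × 10^-6 M.
([H+]/C₀ = 0.0044% < 5%, so the approximation holds.)
pH = −log(3.72 × 10^-6) = 5.43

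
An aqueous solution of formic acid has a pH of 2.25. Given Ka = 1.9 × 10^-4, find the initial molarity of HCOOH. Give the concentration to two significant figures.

[H+] = 10^(-2.25) = 5.62 × 10^-3 M = x
Ka = x²/(C₀ − x) ⇒ C₀ = x + x²/Ka
C₀ = 5.62 × 10^-3 + (5.62 × 10^-3)²/(1.9 × 10^-4) = 1.72 × 10^-1 M

C₀ = 1.7 × 10^-1 M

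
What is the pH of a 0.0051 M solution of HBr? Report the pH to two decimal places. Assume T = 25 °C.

HBr is a strong acid and dissociates completely, so [H+] = 0.0051 M.
pH = -log(0.0051) = 2.29

pH = 2.29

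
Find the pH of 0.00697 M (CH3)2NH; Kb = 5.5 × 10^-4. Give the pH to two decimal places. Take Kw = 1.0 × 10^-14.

pH = 11.23

(CH3)2NH + H2O ⇌ (CH3)2NH2+ + OH-
Kb = x²/(0.00697 − x) = 5.5 × 10^-4
The 5% rule fails; solving x² + Kb·x − Kb·C₀ = 0 exactly:
x = (−Kb + √(Kb² + 4·Kb·C₀))/2 = 1.70 × 10^-3 M
pOH = −log(1.70 × 10^-3) = 2.77; pH = 14.00 − 2.77 = 11.23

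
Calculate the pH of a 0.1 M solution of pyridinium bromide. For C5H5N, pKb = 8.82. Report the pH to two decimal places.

C5H5NH+ is the conjugate acid of the weak base C5H5N.
Kb = 10^(−8.82) = 1.51 × 10^-9
Ka = Kw/Kb = 1.0×10^-14 / 1.51 × 10^-9 = 6.62 × 10^-6
Ka = x²/(0.1 − x) = 6.62 × 10^-6
Neglecting x in the denominator: x = √(6.62 × 10^-6 × 0.1) = 8.14 × 10^-4 M
pH = −log(8.14 × 10^-4) = 3.09

pH = 3.09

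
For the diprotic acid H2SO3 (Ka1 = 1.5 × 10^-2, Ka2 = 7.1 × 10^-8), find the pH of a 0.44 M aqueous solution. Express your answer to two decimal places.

Since Ka1 ≫ Ka2, the first ionization dominates [H+].
Ka1 = x²/(0.44 − x) = 1.5 × 10^-2
Solving the quadratic: x = (−Ka1 + √(Ka1² + 4·Ka1·C₀))/2 = 7.41 × 10^-2 M
pH = −log(7.41 × 10^-2) = 1.13

pH = 1.13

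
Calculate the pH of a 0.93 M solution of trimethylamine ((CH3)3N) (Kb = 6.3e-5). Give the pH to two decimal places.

pH = 11.88

(CH3)3N + H2O ⇌ (CH3)3NH+ + OH-
Kb = x²/(0.93 − x) = 6.3 × 10^-5
Neglecting x in the denominator: x = √(6.3 × 10^-5 × 0.93) = 7.65 × 10^-3 M
pOH = 2.12, so pH = 14.00 − pOH = 11.88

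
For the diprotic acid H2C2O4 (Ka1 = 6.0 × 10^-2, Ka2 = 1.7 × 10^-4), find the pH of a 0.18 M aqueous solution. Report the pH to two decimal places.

pH = 1.11

Ka1 ≫ Ka2, so treat the first dissociation as the only significant source of H+.
Ka1 = x²/(0.18 − x) = 6.0 × 10^-2
Solving the quadratic: x = (−Ka1 + √(Ka1² + 4·Ka1·C₀))/2 = 7.82 × 10^-2 M
pH = −log(7.82 × 10^-2) = 1.11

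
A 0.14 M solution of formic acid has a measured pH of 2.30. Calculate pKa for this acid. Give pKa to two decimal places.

pKa = 3.73

[H+] = 10^(-2.30) = 5.01 × 10^-3 M
At equilibrium [HA] = 0.14 − 5.01 × 10^-3 = 1.35 × 10^-1 M
Ka = [H+][A-]/[HA] = (5.01 × 10^-3)² / 1.35 × 10^-1 = 1.86 × 10^-4
pKa = -log(1.86 × 10^-4) = 3.73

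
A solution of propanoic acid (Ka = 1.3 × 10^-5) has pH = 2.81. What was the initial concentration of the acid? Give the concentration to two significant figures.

[H+] = 10^(-2.81) = 1.55 × 10^-3 M = x
Ka = x²/(C₀ − x) ⇒ C₀ = x + x²/Ka
C₀ = 1.55 × 10^-3 + (1.55 × 10^-3)²/(1.3 × 10^-5) = 1.86 × 10^-1 M

C₀ = 1.9 × 10^-1 M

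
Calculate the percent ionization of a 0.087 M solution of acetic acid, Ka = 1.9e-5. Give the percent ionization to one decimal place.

CH3COOH ⇌ CH3COO- + H+; let x = [H+] at equilibrium.
x ≈ √(Ka·C₀) = √(1.9 × 10^-5 × 0.087) = 1.29 × 10^-3 M
Fraction ionized = 1.29 × 10^-3 / 0.087 = 0.0148 → 1.5%

1.5%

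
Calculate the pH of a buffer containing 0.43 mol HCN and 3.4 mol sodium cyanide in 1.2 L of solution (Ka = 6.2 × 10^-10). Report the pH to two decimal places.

pKa = −log(6.2 × 10^-10) = 9.208
Using pH = pKa + log([base]/[acid]) with [base]/[acid] = 3.4/0.43:
pH = 9.208 + (+0.898) = 10.11

pH = 10.11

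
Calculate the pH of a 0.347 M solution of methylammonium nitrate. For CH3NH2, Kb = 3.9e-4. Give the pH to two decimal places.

CH3NH3+ is the conjugate acid of the weak base CH3NH2.
Ka = Kw/Kb = 1.0×10^-14 / 3.9 × 10^-4 = 2.56 × 10^-11
From the ICE table, Ka = x²/(0.347 − x) = 2.56 × 10^-11.
Since Ka ≪ C₀, x ≈ √(Ka·C₀) = 2.98 × 10^-6 M.
(x/C₀ = 0.00086% < 5%, so the approximation holds.)
pH = −log(2.98 × 10^-6) = 5.53

pH = 5.53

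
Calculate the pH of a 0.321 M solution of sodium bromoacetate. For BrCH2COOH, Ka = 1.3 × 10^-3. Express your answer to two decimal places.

BrCH2COO- is the conjugate base of the weak acid BrCH2COOH.
Kb = Kw/Ka = 1.0×10^-14 / 1.3 × 10^-3 = 7.69 × 10^-12
Kb = [OH-]²/(0.321 − [OH-]) = 7.69 × 10^-12
Assume [OH-] ≪ 0.321: [OH-] ≈ √(7.69 × 10^-12 × 0.321) = 1.57 × 10^-6 M
([OH-]/C₀ = 0.00049% < 5%, so the approximation holds.)
pOH = 5.80, so pH = 14.00 − pOH = 8.20

pH = 8.20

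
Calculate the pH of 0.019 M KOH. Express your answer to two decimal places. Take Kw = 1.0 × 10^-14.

KOH is a strong base; [OH-] = 0.019 M.
pOH = -log(0.019) = 1.72
pH = 14.00 - 1.72 = 12.28

pH = 12.28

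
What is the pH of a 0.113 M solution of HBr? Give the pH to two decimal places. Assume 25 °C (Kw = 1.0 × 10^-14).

pH = 0.95

HBr is a strong acid and dissociates completely, so [H+] = 0.113 M.
pH = -log(0.113) = 0.95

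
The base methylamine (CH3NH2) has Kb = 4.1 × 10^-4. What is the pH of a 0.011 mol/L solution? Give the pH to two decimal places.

CH3NH2 + H2O ⇌ CH3NH3+ + OH-
From the ICE table, Kb = x²/(0.011 − x) = 4.1 × 10^-4.
x is not negligible relative to C₀; solve x² + 0.00041·x − 4.51e-06 = 0.
x = (−Kb + √(Kb² + 4·Kb·C₀))/2 = 1.93 × 10^-3 M
pOH = 2.71, so pH = 14.00 − pOH = 11.29

pH = 11.29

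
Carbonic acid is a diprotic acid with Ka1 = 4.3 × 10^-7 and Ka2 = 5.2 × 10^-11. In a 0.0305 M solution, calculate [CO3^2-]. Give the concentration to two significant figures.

5.2 × 10^-11 M

First ionization gives [H+] ≈ [HCO3-] = 1.15 × 10^-4 M.
Second step: Ka2 = [H+][CO3^2-]/[HCO3-] ≈ [CO3^2-] (since [H+] ≈ [HCO3-]).
So [CO3^2-] ≈ Ka2.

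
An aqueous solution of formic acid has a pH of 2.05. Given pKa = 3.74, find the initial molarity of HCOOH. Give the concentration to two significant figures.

[H+] = 10^(-2.05) = 8.91 × 10^-3 M = x
Ka = 10^(−3.74) = 1.82 × 10^-4
Ka = x²/(C₀ − x) ⇒ C₀ = x + x²/Ka
C₀ = 8.91 × 10^-3 + (8.91 × 10^-3)²/(1.82 × 10^-4) = 4.45 × 10^-1 M

C₀ = 4.5 × 10^-1 M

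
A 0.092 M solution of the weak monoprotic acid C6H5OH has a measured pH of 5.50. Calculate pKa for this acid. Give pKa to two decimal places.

pKa = 9.96

[H+] = 10^(-5.50) = 3.16 × 10^-6 M
At equilibrium [HA] = 0.092 − 3.16 × 10^-6 = 9.20 × 10^-2 M
Ka = [H+][A-]/[HA] = (3.16 × 10^-6)² / 9.20 × 10^-2 = 1.09 × 10^-10
pKa = -log(1.09 × 10^-10) = 9.96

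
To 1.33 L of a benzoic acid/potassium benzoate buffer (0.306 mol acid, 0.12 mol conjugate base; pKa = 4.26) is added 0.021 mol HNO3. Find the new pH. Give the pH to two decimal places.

pH = 3.74

Added H+ converts C6H5COO- to C6H5COOH: C6H5COOH → 0.327 mol, C6H5COO- → 0.099 mol.
pH = pKa + log([A⁻]/[HA]) = 4.26 + log(0.099/0.327) = 4.26 -0.519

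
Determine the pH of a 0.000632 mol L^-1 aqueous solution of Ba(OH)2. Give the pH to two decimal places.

pH = 11.10

Ba(OH)2 is a strong base (each formula unit releases 2 OH-); [OH-] = 0.00126 M.
pOH = -log(0.00126) = 2.90
pH = 14.00 - 2.90 = 11.10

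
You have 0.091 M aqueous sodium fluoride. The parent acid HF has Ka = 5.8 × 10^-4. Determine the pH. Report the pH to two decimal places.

pH = 8.10

F- is the conjugate base of the weak acid HF.
Kb = Kw/Ka = 1.0×10^-14 / 5.8 × 10^-4 = 1.72 × 10^-11
Kb = [OH-]²/(0.091 − [OH-]) = 1.72 × 10^-11
Since Kb ≪ C₀, [OH-] ≈ √(Kb·C₀) = 1.25 × 10^-6 M.
Check: 0.0014% ionized — well under 5%, approximation valid.
pOH = 5.90, so pH = 14.00 − pOH = 8.10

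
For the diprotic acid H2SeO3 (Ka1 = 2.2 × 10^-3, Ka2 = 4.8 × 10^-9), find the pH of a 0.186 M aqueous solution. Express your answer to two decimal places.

pH = 1.72

Ka1 ≫ Ka2, so treat the first dissociation as the only significant source of H+.
Ka1 = x²/(0.186 − x) = 2.2 × 10^-3
Solving the quadratic: x = (−Ka1 + √(Ka1² + 4·Ka1·C₀))/2 = 1.92 × 10^-2 M
pH = −log(1.92 × 10^-2) = 1.72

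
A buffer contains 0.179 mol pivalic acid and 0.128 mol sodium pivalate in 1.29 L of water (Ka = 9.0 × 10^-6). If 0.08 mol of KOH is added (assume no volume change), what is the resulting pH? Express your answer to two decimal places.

pH = 5.37

After neutralization: n((CH3)3CCOOH) = 0.099 mol, n((CH3)3CCOO-) = 0.208 mol.
pKa = −log(9.0 × 10^-6) = 5.046
pH = pKa + log(n_(CH3)3CCOO-/n_(CH3)3CCOOH) = 5.046 + log(0.208/0.099) = 5.046 + (+0.322)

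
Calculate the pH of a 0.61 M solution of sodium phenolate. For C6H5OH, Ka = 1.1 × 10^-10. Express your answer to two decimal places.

pH = 11.87

C6H5O- is the conjugate base of the weak acid C6H5OH.
Kb = Kw/Ka = 1.0×10^-14 / 1.1 × 10^-10 = 9.09 × 10^-5
Kb = [OH-]²/(0.61 − [OH-]) = 9.09 × 10^-5
Since Kb ≪ C₀, [OH-] ≈ √(Kb·C₀) = 7.45 × 10^-3 M.
Check: 1.2% ionized — well under 5%, approximation valid.
pOH = −log(7.45 × 10^-3) = 2.13; pH = 14.00 − 2.13 = 11.87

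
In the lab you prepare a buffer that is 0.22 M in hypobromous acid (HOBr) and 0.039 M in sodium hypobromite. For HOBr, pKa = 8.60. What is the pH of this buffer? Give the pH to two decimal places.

pH = 7.85

pH = pKa + log([A⁻]/[HA]) = 8.60 + log(0.039/0.22)
pH = 8.60 + (-0.751) = 7.85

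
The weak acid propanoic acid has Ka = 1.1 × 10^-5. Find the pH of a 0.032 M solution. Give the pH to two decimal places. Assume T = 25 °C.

CH3CH2COOH ⇌ CH3CH2COO- + H+
From the ICE table, Ka = [H+]²/(0.032 − [H+]) = 1.1 × 10^-5.
Neglecting [H+] in the denominator: [H+] = √(1.1 × 10^-5 × 0.032) = 5.93 × 10^-4 M
Check: 1.9% ionized — well under 5%, approximation valid.
pH = −log(5.93 × 10^-4) = 3.23

pH = 3.23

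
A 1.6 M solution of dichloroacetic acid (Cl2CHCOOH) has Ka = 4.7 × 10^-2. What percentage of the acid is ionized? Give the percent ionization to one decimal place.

15.7%

Cl2CHCOOH ⇌ Cl2CHCOO- + H+; let x = [H+] at equilibrium.
Ka = x²/(C₀ − x); solving the quadratic gives x = 2.52 × 10^-1 M.
% ionization = x/C₀ × 100% = 2.52 × 10^-1/1.6 × 100% = 15.7%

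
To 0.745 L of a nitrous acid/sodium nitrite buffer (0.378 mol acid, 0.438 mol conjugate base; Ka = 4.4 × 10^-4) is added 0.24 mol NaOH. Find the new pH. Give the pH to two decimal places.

pH = 4.05

After neutralization: n(HNO2) = 0.138 mol, n(NO2-) = 0.678 mol.
pKa = −log(4.4 × 10^-4) = 3.357
Henderson–Hasselbalch with mole ratio 0.678/0.138: pH = 3.357 + (+0.691)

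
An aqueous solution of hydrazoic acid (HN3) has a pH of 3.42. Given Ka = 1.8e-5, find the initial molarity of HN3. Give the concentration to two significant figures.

[H+] = 10^(-3.42) = 3.80 × 10^-4 M = x
Ka = x²/(C₀ − x) ⇒ C₀ = x + x²/Ka
C₀ = 3.80 × 10^-4 + (3.80 × 10^-4)²/(1.8 × 10^-5) = 8.40 × 10^-3 M

C₀ = 8.4 × 10^-3 M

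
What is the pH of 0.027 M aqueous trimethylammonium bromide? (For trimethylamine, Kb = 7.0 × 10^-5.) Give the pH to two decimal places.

pH = 5.71

(CH3)3NH+ is the conjugate acid of the weak base (CH3)3N.
Ka = Kw/Kb = 1.0×10^-14 / 7.0 × 10^-5 = 1.43 × 10^-10
From the ICE table, Ka = x²/(0.027 − x) = 1.43 × 10^-10.
Assume x ≪ 0.027: x ≈ √(1.43 × 10^-10 × 0.027) = 1.96 × 10^-6 M
Check: 0.0073% ionized — well under 5%, approximation valid.
pH = −log[H+] = −log(1.96 × 10^-6) = 5.71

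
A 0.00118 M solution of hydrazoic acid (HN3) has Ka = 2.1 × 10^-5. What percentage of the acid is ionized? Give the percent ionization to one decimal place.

HN3 ⇌ N3- + H+; let x = [H+] at equilibrium.
Ka = x²/(C₀ − x); solving the quadratic gives x = 1.47 × 10^-4 M.
% ionization = x/C₀ × 100% = 1.47 × 10^-4/0.00118 × 100% = 12.5%

12.5%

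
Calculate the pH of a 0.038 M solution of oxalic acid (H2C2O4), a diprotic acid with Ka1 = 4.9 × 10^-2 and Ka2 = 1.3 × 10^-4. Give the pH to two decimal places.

pH = 1.60

Since Ka1 ≫ Ka2, the first ionization dominates [H+].
Ka1 = x²/(0.038 − x) = 4.9 × 10^-2
Solving the quadratic: x = (−Ka1 + √(Ka1² + 4·Ka1·C₀))/2 = 2.51 × 10^-2 M
pH = −log(2.51 × 10^-2) = 1.60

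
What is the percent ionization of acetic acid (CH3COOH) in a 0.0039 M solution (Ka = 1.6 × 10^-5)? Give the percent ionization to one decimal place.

6.2%

CH3COOH ⇌ CH3COO- + H+; let x = [H+] at equilibrium.
Solve x² + 1.6e-05x − 6.24e-08 = 0 → x = 2.42 × 10^-4 M
% ionization = x/C₀ × 100% = 2.42 × 10^-4/0.0039 × 100% = 6.2%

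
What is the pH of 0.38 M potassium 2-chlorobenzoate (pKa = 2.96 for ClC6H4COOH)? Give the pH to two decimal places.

pH = 8.27

ClC6H4COO- is the conjugate base of the weak acid ClC6H4COOH.
Ka = 10^(−2.96) = 1.10 × 10^-3
Kb = Kw/Ka = 1.0×10^-14 / 1.10 × 10^-3 = 9.09 × 10^-12
From the ICE table, Kb = [OH-]²/(0.38 − [OH-]) = 9.09 × 10^-12.
Since Kb ≪ C₀, [OH-] ≈ √(Kb·C₀) = 1.86 × 10^-6 M.
pOH = −log(1.86 × 10^-6) = 5.73; pH = 14.00 − 5.73 = 8.27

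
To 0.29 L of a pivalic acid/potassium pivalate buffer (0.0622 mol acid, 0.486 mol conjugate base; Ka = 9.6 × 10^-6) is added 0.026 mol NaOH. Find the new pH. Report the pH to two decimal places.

pH = 6.17

After neutralization: n((CH3)3CCOOH) = 0.0362 mol, n((CH3)3CCOO-) = 0.512 mol.
pKa = −log(9.6 × 10^-6) = 5.018
pH = pKa + log([A⁻]/[HA]) = 5.018 + log(0.512/0.0362) = 5.018 +1.151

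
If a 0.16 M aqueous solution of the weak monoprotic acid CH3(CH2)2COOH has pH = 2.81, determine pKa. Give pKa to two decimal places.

pKa = 4.82

[H+] = 10^(-2.81) = 1.55 × 10^-3 M
At equilibrium [HA] = 0.16 − 1.55 × 10^-3 = 1.58 × 10^-1 M
Ka = [H+][A-]/[HA] = (1.55 × 10^-3)² / 1.58 × 10^-1 = 1.52 × 10^-5
pKa = -log(1.52 × 10^-5) = 4.82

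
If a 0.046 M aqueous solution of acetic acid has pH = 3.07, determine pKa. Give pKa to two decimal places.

[H+] = 10^(-3.07) = 8.51 × 10^-4 M
At equilibrium [HA] = 0.046 − 8.51 × 10^-4 = 4.51 × 10^-2 M
Ka = [H+][A-]/[HA] = (8.51 × 10^-4)² / 4.51 × 10^-2 = 1.61 × 10^-5
pKa = -log(1.61 × 10^-5) = 4.79

pKa = 4.79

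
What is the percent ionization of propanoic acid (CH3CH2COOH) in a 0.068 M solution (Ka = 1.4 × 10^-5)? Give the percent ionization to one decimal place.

CH3CH2COOH ⇌ CH3CH2COO- + H+; let x = [H+] at equilibrium.
x ≈ √(Ka·C₀) = √(1.4 × 10^-5 × 0.068) = 9.76 × 10^-4 M
Fraction ionized = 9.76 × 10^-4 / 0.068 = 0.0144 → 1.4%

1.4%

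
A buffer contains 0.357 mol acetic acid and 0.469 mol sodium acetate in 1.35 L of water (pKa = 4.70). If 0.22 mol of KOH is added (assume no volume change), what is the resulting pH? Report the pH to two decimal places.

OH- converts CH3COOH to CH3COO-: CH3COOH → 0.137 mol, CH3COO- → 0.689 mol.
pH = pKa + log(n_CH3COO-/n_CH3COOH) = 4.70 + log(0.689/0.137) = 4.70 + (+0.701)

pH = 5.40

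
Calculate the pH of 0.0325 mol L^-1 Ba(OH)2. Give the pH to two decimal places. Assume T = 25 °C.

pH = 12.81

Ba(OH)2 is a strong base (each formula unit releases 2 OH-); [OH-] = 0.065 M.
pOH = -log(0.065) = 1.19
pH = 14.00 - 1.19 = 12.81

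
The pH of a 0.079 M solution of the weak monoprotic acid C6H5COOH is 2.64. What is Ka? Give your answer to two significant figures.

[H+] = 10^(-2.64) = 2.29 × 10^-3 M
At equilibrium [HA] = 0.079 − 2.29 × 10^-3 = 7.67 × 10^-2 M
Ka = [H+][A-]/[HA] = (2.29 × 10^-3)² / 7.67 × 10^-2 = 6.8 × 10^-5

Ka = 6.8 × 10^-5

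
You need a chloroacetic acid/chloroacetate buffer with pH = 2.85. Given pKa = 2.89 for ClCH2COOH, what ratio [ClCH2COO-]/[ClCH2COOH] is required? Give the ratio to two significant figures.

pH = pKa + log(r) ⇒ log(r) = 2.85 − 2.89 = -0.04
r = [ClCH2COO-]/[ClCH2COOH] = 10^(-0.04) = 0.912

ratio = 0.91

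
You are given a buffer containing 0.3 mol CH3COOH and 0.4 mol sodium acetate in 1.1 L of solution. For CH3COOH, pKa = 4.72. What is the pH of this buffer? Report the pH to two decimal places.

Using pH = pKa + log([base]/[acid]) with [base]/[acid] = 0.4/0.3:
pH = 4.72 + (+0.125) = 4.84

pH = 4.84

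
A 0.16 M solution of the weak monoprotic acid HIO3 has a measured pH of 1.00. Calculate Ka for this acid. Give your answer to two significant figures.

Ka = 1.7 × 10^-1

[H+] = 10^(-1.00) = 1.00 × 10^-1 M
At equilibrium [HA] = 0.16 − 1.00 × 10^-1 = 6.00 × 10^-2 M
Ka = [H+][A-]/[HA] = (1.00 × 10^-1)² / 6.00 × 10^-2 = 1.7 × 10^-1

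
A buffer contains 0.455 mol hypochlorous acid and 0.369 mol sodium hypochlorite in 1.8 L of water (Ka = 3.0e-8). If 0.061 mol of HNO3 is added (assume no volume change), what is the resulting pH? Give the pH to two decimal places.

Added H+ converts OCl- to HOCl: HOCl → 0.516 mol, OCl- → 0.308 mol.
pKa = −log(3.0 × 10^-8) = 7.523
pH = pKa + log([A⁻]/[HA]) = 7.523 + log(0.308/0.516) = 7.523 -0.224

pH = 7.30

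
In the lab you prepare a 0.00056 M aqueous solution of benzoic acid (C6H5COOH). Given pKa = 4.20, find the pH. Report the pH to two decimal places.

C6H5COOH ⇌ C6H5COO- + H+
Ka = 10^(−4.20) = 6.31 × 10^-5
Ka = [H+]²/(0.00056 − [H+]) = 6.31 × 10^-5
Here C₀/Ka ≈ 8.87, so the small-[H+] approximation fails. Use the quadratic:
[H+] = (−Ka + √(Ka² + 4·Ka·C₀))/2 = 1.59 × 10^-4 M
pH = −log[H+] = −log(1.59 × 10^-4) = 3.80

pH = 3.80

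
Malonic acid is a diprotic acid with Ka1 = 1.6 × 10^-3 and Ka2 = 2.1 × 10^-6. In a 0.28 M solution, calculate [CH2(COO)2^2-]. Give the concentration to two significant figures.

2.1 × 10^-6 M

First ionization gives [H+] ≈ [CH2(COOH)COO-] = 2.04 × 10^-2 M.
Second step: Ka2 = [H+][CH2(COO)2^2-]/[CH2(COOH)COO-] ≈ [CH2(COO)2^2-] (since [H+] ≈ [CH2(COOH)COO-]).
So [CH2(COO)2^2-] ≈ Ka2.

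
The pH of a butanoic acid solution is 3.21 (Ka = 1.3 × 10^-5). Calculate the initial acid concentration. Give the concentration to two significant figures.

C₀ = 3.0 × 10^-2 M

[H+] = 10^(-3.21) = 6.17 × 10^-4 M = x
Ka = x²/(C₀ − x) ⇒ C₀ = x + x²/Ka
C₀ = 6.17 × 10^-4 + (6.17 × 10^-4)²/(1.3 × 10^-5) = 2.99 × 10^-2 M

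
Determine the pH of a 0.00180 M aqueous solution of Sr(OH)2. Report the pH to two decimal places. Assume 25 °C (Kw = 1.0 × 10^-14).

pH = 11.56

Sr(OH)2 is a strong base (each formula unit releases 2 OH-); [OH-] = 0.0036 M.
pOH = -log(0.0036) = 2.44
pH = 14.00 - 2.44 = 11.56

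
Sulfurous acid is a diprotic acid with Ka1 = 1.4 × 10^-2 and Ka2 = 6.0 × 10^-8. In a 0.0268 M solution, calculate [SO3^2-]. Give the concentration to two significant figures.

First ionization gives [H+] ≈ [HSO3-] = 1.36 × 10^-2 M.
Second step: Ka2 = [H+][SO3^2-]/[HSO3-] ≈ [SO3^2-] (since [H+] ≈ [HSO3-]).
So [SO3^2-] ≈ Ka2.

6.0 × 10^-8 M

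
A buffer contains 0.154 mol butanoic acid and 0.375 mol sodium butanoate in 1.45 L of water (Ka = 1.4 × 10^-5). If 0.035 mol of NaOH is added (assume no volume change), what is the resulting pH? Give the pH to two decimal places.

pH = 5.39

After neutralization: n(CH3(CH2)2COOH) = 0.119 mol, n(CH3(CH2)2COO-) = 0.41 mol.
pKa = −log(1.4 × 10^-5) = 4.854
pH = pKa + log([A⁻]/[HA]) = 4.854 + log(0.41/0.119) = 4.854 +0.537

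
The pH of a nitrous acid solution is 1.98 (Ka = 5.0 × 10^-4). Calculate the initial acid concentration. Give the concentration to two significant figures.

C₀ = 2.3 × 10^-1 M

[H+] = 10^(-1.98) = 1.05 × 10^-2 M = x
Ka = x²/(C₀ − x) ⇒ C₀ = x + x²/Ka
C₀ = 1.05 × 10^-2 + (1.05 × 10^-2)²/(5.0 × 10^-4) = 2.31 × 10^-1 M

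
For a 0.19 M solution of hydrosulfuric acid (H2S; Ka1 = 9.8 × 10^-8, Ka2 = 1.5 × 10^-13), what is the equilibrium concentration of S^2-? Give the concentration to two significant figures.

First ionization gives [H+] ≈ [HS-] = 1.36 × 10^-4 M.
Second step: Ka2 = [H+][S^2-]/[HS-] ≈ [S^2-] (since [H+] ≈ [HS-]).
So [S^2-] ≈ Ka2.

1.5 × 10^-13 M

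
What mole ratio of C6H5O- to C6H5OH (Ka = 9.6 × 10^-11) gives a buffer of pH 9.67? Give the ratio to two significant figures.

ratio = 0.45

pKa = -log(9.6 × 10^-11) = 10.018
pH = pKa + log(r) ⇒ log(r) = 9.67 − 10.018 = -0.348
r = [C6H5O-]/[C6H5OH] = 10^(-0.348) = 0.449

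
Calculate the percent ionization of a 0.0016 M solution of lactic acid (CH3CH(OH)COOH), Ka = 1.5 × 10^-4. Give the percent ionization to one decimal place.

26.3%

CH3CH(OH)COOH ⇌ CH3CH(OH)COO- + H+; let x = [H+] at equilibrium.
Solve x² + 0.00015x − 2.4e-07 = 0 → x = 4.21 × 10^-4 M
% ionization = x/C₀ × 100% = 4.21 × 10^-4/0.0016 × 100% = 26.3%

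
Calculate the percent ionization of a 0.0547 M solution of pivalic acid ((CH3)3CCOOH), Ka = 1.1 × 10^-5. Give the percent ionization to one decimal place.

(CH3)3CCOOH ⇌ (CH3)3CCOO- + H+; let x = [H+] at equilibrium.
x ≈ √(Ka·C₀) = √(1.1 × 10^-5 × 0.0547) = 7.76 × 10^-4 M
Fraction ionized = 7.76 × 10^-4 / 0.0547 = 0.0142 → 1.4%

1.4%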